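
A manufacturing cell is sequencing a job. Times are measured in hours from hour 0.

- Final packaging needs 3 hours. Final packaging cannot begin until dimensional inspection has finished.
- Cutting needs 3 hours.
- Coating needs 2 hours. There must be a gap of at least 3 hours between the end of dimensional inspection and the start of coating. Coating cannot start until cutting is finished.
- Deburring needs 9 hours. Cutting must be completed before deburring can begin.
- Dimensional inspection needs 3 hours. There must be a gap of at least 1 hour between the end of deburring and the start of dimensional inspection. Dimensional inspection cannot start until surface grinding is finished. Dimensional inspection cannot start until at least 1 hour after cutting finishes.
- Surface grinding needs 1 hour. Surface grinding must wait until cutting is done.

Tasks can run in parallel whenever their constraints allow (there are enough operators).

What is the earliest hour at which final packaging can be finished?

19

Cutting has no prerequisites, so it starts at hour 0 and finishes at hour 3.
Surface grinding waits on cutting (finishes hour 3), so it starts at hour 3 and finishes at 3 + 1 = hour 4.
After cutting (finishes hour 3), deburring can start at hour 3 and finishes at hour 12.
Dimensional inspection cannot start until deburring (finishes hour 12, plus 1-hour gap → hour 13); surface grinding (finishes hour 4); cutting (finishes hour 3, plus 1-hour gap → hour 4). The controlling bound is hour 13, so dimensional inspection finishes at 13 + 3 = hour 16.
After dimensional inspection (finishes hour 16), final packaging can start at hour 16 and finishes at hour 19.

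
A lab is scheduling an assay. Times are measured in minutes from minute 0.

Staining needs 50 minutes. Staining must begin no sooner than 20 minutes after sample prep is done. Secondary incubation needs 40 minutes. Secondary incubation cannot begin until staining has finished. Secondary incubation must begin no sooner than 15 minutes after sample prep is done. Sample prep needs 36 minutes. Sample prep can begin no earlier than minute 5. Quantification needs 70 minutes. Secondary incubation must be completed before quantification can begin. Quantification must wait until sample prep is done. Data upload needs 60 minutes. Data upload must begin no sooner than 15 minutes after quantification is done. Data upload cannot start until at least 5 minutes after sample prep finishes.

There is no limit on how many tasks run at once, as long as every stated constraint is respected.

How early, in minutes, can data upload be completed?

Sample prep cannot begin until its own release at minute 5. It runs from minute 5 to 5 + 36 = minute 41.
After sample prep (finishes minute 41, plus 20-minute gap → minute 61), staining can start at minute 61 and finishes at minute 111.
Secondary incubation cannot start until staining (finishes minute 111); sample prep (finishes minute 41, plus 15-minute gap → minute 56). The controlling bound is minute 111, so secondary incubation finishes at 111 + 40 = minute 151.
Quantification has to wait for secondary incubation (finishes minute 151); sample prep (finishes minute 41). The latest of these is minute 151, so quantification runs minute 151 to 151 + 70 = minute 221.
Data upload cannot start until quantification (finishes minute 221, plus 15-minute gap → minute 236); sample prep (finishes minute 41, plus 5-minute gap → minute 46). The controlling bound is minute 236, so data upload finishes at 236 + 60 = minute 296.

296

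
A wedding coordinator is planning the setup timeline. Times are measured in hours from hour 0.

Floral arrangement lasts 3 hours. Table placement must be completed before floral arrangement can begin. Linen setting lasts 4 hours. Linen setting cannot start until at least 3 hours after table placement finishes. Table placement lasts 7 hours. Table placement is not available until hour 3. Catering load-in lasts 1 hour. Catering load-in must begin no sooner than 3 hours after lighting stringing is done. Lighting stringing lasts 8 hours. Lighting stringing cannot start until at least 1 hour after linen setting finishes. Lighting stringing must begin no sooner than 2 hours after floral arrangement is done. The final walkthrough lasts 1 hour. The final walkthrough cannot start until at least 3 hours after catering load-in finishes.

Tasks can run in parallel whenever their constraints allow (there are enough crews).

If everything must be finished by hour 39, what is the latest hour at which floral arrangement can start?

To finish by hour 39, the final walkthrough (duration 1) must start no later than hour 38.
Since the final walkthrough (must start by hour 38, minus 3-hour gap → hour 35) depends on it, catering load-in must finish by hour 35. Backing off its 1-hour duration gives a latest start of hour 34.
Lighting stringing feeds into catering load-in (must start by hour 34, minus 3-hour gap → hour 31); so lighting stringing must finish by hour 31 and therefore start by hour 23.
Since lighting stringing (must start by hour 23, minus 2-hour gap → hour 21) depends on it, floral arrangement must finish by hour 21. Backing off its 3-hour duration gives a latest start of hour 18.

18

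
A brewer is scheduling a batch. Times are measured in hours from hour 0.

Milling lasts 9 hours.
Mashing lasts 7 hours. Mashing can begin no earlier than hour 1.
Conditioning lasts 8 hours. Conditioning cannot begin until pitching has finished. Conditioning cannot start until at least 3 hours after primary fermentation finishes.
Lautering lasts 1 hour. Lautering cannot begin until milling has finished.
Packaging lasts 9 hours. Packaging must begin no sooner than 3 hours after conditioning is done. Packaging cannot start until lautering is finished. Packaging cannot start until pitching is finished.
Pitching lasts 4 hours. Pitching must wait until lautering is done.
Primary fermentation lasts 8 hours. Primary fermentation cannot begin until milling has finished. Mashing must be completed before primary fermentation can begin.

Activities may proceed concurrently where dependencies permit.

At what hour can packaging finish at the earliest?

After its own release at hour 1, mashing can start at hour 1 and finishes at hour 8.
Milling can start immediately at hour 0; it finishes at hour 9.
Primary fermentation has to wait for milling (finishes hour 9); mashing (finishes hour 8). The latest of these is hour 9, so primary fermentation runs hour 9 to 9 + 8 = hour 17.
After milling (finishes hour 9), lautering can start at hour 9 and finishes at hour 10.
Pitching cannot begin until lautering (finishes hour 10). It runs from hour 10 to 10 + 4 = hour 14.
Conditioning needs all of pitching (finishes hour 14); primary fermentation (finishes hour 17, plus 3-hour gap → hour 20). That puts its earliest start at hour 20; it finishes at 20 + 8 = hour 28.
Packaging has to wait for conditioning (finishes hour 28, plus 3-hour gap → hour 31); lautering (finishes hour 10); pitching (finishes hour 14). The latest of these is hour 31, so packaging runs hour 31 to 31 + 9 = hour 40.

40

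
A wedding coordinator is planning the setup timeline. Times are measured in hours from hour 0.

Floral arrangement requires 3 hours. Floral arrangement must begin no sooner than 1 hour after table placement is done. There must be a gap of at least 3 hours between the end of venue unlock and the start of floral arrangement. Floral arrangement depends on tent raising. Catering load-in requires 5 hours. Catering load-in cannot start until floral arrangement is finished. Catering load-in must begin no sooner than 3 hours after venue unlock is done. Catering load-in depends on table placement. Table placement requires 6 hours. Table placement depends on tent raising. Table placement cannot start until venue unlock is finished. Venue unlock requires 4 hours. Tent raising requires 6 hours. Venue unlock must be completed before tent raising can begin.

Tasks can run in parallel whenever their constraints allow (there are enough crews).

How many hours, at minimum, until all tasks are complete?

25

Venue unlock has no prerequisites, so it starts at hour 0 and finishes at hour 4.
Tent raising waits on venue unlock (finishes hour 4), so it starts at hour 4 and finishes at 4 + 6 = hour 10.
For table placement: tent raising (finishes hour 10); venue unlock (finishes hour 4). Taking the maximum gives a start of hour 10, and it finishes at 10 + 6 = hour 16.
For floral arrangement: table placement (finishes hour 16, plus 1-hour gap → hour 17); venue unlock (finishes hour 4, plus 3-hour gap → hour 7); tent raising (finishes hour 10). Taking the maximum gives a start of hour 17, and it finishes at 17 + 3 = hour 20.
Catering load-in cannot start until floral arrangement (finishes hour 20); venue unlock (finishes hour 4, plus 3-hour gap → hour 7); table placement (finishes hour 16). The controlling bound is hour 20, so catering load-in finishes at 20 + 5 = hour 25.
All tasks are finished once the last one completes. Finish times: Venue unlock at 4, Tent raising at 10, Table placement at 16, Floral arrangement at 20, Catering load-in at 25. The latest is hour 25.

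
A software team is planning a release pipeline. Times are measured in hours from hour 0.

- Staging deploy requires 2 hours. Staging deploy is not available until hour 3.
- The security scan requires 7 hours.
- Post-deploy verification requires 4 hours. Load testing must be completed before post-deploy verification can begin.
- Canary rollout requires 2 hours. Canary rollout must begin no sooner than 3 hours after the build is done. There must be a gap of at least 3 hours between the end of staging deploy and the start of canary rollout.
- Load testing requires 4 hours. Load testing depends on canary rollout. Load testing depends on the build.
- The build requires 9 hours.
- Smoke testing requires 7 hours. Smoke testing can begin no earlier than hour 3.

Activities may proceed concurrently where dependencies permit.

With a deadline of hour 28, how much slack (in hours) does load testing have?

6

After its own release at hour 3, staging deploy can start at hour 3 and finishes at hour 5.
The build has no prerequisites, so it starts at hour 0 and finishes at hour 9.
Canary rollout cannot start until the build (finishes hour 9, plus 3-hour gap → hour 12); staging deploy (finishes hour 5, plus 3-hour gap → hour 8). The controlling bound is hour 12, so canary rollout finishes at 12 + 2 = hour 14.
Load testing cannot start until canary rollout (finishes hour 14); the build (finishes hour 9). The controlling bound is hour 14, so load testing finishes at 14 + 4 = hour 18.

Working backward from the deadline:
Post-deploy verification must finish by hour 28; it takes 4 hours, so it must start by 28 − 4 = hour 24.
Load testing feeds into post-deploy verification (must start by hour 24); so load testing must finish by hour 24 and therefore start by hour 20.
So load testing can start as early as hour 14 and as late as hour 20, giving 20 − 14 = 6 hours of slack.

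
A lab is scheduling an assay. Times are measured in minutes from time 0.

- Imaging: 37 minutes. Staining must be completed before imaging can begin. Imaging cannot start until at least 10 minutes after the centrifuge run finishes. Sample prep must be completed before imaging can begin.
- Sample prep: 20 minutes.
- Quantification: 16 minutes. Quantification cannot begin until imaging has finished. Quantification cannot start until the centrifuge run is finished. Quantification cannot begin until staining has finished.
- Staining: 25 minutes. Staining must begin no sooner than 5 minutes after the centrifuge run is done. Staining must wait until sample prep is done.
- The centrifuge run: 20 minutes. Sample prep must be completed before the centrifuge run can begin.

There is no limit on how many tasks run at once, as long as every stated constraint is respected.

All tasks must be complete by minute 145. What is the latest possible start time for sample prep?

22

Quantification must finish by minute 145; it takes 16 minutes, so it must start by 145 − 16 = minute 129.
Since quantification (must start by minute 129) depends on it, imaging must finish by minute 129. Backing off its 37-minute duration gives a latest start of minute 92.
Staining has several dependents: imaging (must start by minute 92); quantification (must start by minute 129). The earliest of those limits is minute 92, so staining must start by 92 − 25 = minute 67.
The centrifuge run has several dependents: staining (must start by minute 67, minus 5-minute gap → minute 62); imaging (must start by minute 92, minus 10-minute gap → minute 82); quantification (must start by minute 129). The earliest of those limits is minute 62, so the centrifuge run must start by 62 − 20 = minute 42.
For sample prep: the centrifuge run (must start by minute 42); staining (must start by minute 67); imaging (must start by minute 92). The most restrictive is minute 42; with a 20-minute duration, sample prep must start by minute 22.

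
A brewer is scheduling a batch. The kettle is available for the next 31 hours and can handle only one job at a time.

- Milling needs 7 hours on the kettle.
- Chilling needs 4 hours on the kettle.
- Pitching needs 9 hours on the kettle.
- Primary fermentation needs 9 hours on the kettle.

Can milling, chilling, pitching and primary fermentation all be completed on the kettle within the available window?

Yes

Running back to back, the jobs need 7 + 4 + 9 + 9 = 29 hours on the kettle.
Since 29 ≤ 31, they fit within the window.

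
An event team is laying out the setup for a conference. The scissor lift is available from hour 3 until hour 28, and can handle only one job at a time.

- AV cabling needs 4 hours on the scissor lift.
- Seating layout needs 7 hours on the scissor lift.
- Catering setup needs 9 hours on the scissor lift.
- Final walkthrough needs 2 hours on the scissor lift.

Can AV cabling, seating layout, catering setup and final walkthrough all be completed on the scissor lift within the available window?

Yes

The scissor lift window is 28 − 3 = 25 hours.
Running back to back, the jobs need 4 + 7 + 9 + 2 = 22 hours on the scissor lift.
Since 22 ≤ 25, they fit within the window.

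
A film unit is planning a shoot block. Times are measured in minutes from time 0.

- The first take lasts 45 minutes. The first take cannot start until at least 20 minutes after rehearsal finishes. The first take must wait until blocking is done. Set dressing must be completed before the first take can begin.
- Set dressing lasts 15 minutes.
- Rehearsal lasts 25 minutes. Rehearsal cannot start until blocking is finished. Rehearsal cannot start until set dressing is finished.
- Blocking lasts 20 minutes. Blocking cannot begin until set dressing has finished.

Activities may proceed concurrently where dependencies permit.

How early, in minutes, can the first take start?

80

Set dressing has no prerequisites, so it starts at minute 0 and finishes at minute 15.
Blocking waits on set dressing (finishes minute 15), so it starts at minute 15 and finishes at 15 + 20 = minute 35.
Rehearsal has to wait for blocking (finishes minute 35); set dressing (finishes minute 15). The latest of these is minute 35, so rehearsal runs minute 35 to 35 + 25 = minute 60.
The first take waits on rehearsal (finishes minute 60, plus 20-minute gap → minute 80); blocking (finishes minute 35); set dressing (finishes minute 15). The latest of these is minute 80, which is the earliest the first take can start.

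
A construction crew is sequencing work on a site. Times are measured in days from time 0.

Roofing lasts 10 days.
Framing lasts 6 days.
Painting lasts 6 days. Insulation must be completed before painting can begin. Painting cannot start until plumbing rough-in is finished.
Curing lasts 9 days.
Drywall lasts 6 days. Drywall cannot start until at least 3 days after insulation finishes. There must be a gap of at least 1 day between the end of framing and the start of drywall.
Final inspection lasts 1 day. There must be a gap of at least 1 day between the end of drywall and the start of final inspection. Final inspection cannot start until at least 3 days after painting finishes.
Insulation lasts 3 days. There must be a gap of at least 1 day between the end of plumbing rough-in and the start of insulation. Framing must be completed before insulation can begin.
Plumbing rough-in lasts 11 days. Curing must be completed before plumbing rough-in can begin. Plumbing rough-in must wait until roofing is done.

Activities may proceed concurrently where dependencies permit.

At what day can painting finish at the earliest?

Roofing has no prerequisites, so it starts at day 0 and finishes at day 10.
Framing has no prerequisites, so it starts at day 0 and finishes at day 6.
Nothing blocks curing, so it runs from day 0 to day 9.
Plumbing rough-in has to wait for curing (finishes day 9); roofing (finishes day 10). The latest of these is day 10, so plumbing rough-in runs day 10 to 10 + 11 = day 21.
Insulation cannot start until plumbing rough-in (finishes day 21, plus 1-day gap → day 22); framing (finishes day 6). The controlling bound is day 22, so insulation finishes at 22 + 3 = day 25.
Painting has to wait for insulation (finishes day 25); plumbing rough-in (finishes day 21). The latest of these is day 25, so painting runs day 25 to 25 + 6 = day 31.

31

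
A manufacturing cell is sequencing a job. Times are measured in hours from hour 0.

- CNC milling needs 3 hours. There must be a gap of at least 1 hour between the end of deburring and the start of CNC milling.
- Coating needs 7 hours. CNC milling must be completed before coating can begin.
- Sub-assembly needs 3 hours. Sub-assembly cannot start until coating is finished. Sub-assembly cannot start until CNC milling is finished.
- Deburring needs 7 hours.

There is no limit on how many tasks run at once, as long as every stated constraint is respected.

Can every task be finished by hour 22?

Yes

Deburring can start immediately at hour 0; it finishes at hour 7.
CNC milling waits on deburring (finishes hour 7, plus 1-hour gap → hour 8), so it starts at hour 8 and finishes at 8 + 3 = hour 11.
After CNC milling (finishes hour 11), coating can start at hour 11 and finishes at hour 18.
Sub-assembly has to wait for coating (finishes hour 18); CNC milling (finishes hour 11). The latest of these is hour 18, so sub-assembly runs hour 18 to 18 + 3 = hour 21.
Every task is finished by hour 21, which is no later than the deadline of 22, so the schedule is feasible.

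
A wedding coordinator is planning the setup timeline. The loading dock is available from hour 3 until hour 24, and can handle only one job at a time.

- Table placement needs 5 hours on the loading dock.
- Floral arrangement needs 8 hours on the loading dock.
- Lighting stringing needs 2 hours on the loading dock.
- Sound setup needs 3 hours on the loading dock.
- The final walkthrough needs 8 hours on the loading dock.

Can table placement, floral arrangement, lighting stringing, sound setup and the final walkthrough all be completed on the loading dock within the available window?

No

The loading dock window is 24 − 3 = 21 hours.
Running back to back, the jobs need 5 + 8 + 2 + 3 + 8 = 26 hours on the loading dock.
Since 26 > 21, they cannot all fit.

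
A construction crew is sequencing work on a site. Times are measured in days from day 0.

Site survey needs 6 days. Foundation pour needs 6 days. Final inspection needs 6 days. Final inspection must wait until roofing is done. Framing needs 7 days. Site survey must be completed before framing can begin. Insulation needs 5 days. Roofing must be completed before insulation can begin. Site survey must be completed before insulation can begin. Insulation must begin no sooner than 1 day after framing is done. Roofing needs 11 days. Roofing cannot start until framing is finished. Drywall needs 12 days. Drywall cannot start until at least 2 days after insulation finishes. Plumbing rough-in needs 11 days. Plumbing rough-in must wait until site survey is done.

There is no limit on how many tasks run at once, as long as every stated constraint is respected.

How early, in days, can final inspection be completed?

30

Site survey can start immediately at day 0; it finishes at day 6.
After site survey (finishes day 6), framing can start at day 6 and finishes at day 13.
Roofing waits on framing (finishes day 13), so it starts at day 13 and finishes at 13 + 11 = day 24.
Final inspection waits on roofing (finishes day 24), so it starts at day 24 and finishes at 24 + 6 = day 30.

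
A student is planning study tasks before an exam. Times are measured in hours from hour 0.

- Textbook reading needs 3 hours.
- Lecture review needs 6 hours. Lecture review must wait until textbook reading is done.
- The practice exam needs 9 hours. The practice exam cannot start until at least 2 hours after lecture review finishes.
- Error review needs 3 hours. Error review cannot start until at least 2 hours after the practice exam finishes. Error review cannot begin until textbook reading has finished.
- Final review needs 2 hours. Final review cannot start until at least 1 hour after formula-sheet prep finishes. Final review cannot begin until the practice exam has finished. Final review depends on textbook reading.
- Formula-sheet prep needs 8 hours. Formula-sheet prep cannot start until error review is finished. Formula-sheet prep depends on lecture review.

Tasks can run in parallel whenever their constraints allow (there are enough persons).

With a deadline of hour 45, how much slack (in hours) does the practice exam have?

9

Nothing blocks textbook reading, so it runs from hour 0 to hour 3.
After textbook reading (finishes hour 3), lecture review can start at hour 3 and finishes at hour 9.
After lecture review (finishes hour 9, plus 2-hour gap → hour 11), the practice exam can start at hour 11 and finishes at hour 20.

Working backward from the deadline:
Final review must finish by hour 45; it takes 2 hours, so it must start by 45 − 2 = hour 43.
Formula-sheet prep must finish before final review (must start by hour 43, minus 1-hour gap → hour 42). With an 8-hour duration, formula-sheet prep must start by 42 − 8 = hour 34.
Error review must finish before formula-sheet prep (must start by hour 34). With a 3-hour duration, error review must start by 34 − 3 = hour 31.
The practice exam has several dependents: error review (must start by hour 31, minus 2-hour gap → hour 29); final review (must start by hour 43). The earliest of those limits is hour 29, so the practice exam must start by 29 − 9 = hour 20.
So the practice exam can start as early as hour 11 and as late as hour 20, giving 20 − 11 = 9 hours of slack.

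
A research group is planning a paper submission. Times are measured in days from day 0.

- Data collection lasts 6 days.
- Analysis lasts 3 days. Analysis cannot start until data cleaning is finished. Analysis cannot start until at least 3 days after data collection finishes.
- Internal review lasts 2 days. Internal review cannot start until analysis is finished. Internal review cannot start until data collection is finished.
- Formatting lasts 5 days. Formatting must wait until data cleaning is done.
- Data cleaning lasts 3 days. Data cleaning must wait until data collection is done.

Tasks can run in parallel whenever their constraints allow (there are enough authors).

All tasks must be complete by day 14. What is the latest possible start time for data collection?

0

Internal review has no dependents, so it just needs to finish by day 14. Starting by 14 − 2 = day 12 achieves that.
Analysis must finish before internal review (must start by day 12). With a 3-day duration, analysis must start by 12 − 3 = day 9.
To finish by day 14, formatting (duration 5) must start no later than day 9.
For data cleaning: analysis (must start by day 9); formatting (must start by day 9). The most restrictive is day 9; with a 3-day duration, data cleaning must start by day 6.
Data collection feeds data cleaning (must start by day 6); analysis (must start by day 9, minus 3-day gap → day 6); internal review (must start by day 12). Taking the minimum, data collection must finish by day 6 and start by 6 − 6 = day 0.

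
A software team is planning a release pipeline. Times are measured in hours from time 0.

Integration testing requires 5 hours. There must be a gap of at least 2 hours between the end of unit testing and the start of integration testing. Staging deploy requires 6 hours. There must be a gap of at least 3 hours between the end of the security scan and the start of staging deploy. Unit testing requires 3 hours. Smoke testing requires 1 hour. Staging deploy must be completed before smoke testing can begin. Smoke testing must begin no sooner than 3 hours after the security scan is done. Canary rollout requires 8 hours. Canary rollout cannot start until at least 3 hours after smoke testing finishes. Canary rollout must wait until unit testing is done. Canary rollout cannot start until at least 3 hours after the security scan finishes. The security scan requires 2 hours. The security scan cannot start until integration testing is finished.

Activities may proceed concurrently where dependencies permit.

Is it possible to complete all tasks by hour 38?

Yes

Nothing blocks unit testing, so it runs from hour 0 to hour 3.
Integration testing cannot begin until unit testing (finishes hour 3, plus 2-hour gap → hour 5). It runs from hour 5 to 5 + 5 = hour 10.
After integration testing (finishes hour 10), the security scan can start at hour 10 and finishes at hour 12.
Staging deploy waits on the security scan (finishes hour 12, plus 3-hour gap → hour 15), so it starts at hour 15 and finishes at 15 + 6 = hour 21.
Smoke testing needs all of staging deploy (finishes hour 21); the security scan (finishes hour 12, plus 3-hour gap → hour 15). That puts its earliest start at hour 21; it finishes at 21 + 1 = hour 22.
Canary rollout cannot start until smoke testing (finishes hour 22, plus 3-hour gap → hour 25); unit testing (finishes hour 3); the security scan (finishes hour 12, plus 3-hour gap → hour 15). The controlling bound is hour 25, so canary rollout finishes at 25 + 8 = hour 33.
Every task is finished by hour 33, which is no later than the deadline of 38, so the schedule is feasible.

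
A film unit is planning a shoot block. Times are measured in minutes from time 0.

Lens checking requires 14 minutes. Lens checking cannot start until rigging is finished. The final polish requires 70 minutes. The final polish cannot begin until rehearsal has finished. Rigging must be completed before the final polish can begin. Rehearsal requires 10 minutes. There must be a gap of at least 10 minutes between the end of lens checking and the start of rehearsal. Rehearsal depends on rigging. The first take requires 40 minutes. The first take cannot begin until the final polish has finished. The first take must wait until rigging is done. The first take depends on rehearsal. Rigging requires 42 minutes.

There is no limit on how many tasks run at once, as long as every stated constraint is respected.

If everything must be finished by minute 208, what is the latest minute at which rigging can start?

The first take has no dependents, so it just needs to finish by minute 208. Starting by 208 − 40 = minute 168 achieves that.
The final polish must finish before the first take (must start by minute 168). With a 70-minute duration, the final polish must start by 168 − 70 = minute 98.
For rehearsal: the final polish (must start by minute 98); the first take (must start by minute 168). The most restrictive is minute 98; with a 10-minute duration, rehearsal must start by minute 88.
Lens checking has to be done before rehearsal (must start by minute 88, minus 10-minute gap → minute 78). That means finishing by minute 78, i.e. starting by 78 − 14 = minute 64.
Rigging has several dependents: lens checking (must start by minute 64); rehearsal (must start by minute 88); the final polish (must start by minute 98); the first take (must start by minute 168). The earliest of those limits is minute 64, so rigging must start by 64 − 42 = minute 22.

22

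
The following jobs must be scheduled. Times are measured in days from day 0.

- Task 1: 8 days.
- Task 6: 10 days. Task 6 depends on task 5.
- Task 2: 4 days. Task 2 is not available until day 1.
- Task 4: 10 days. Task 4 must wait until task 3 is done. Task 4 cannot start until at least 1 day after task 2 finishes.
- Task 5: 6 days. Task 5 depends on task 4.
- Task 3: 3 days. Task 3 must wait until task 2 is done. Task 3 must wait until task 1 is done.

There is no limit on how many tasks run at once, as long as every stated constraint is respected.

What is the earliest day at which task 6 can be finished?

Task 2 cannot begin until its own release at day 1. It runs from day 1 to 1 + 4 = day 5.
Task 1 has no prerequisites, so it starts at day 0 and finishes at day 8.
Task 3 has to wait for task 2 (finishes day 5); task 1 (finishes day 8). The latest of these is day 8, so task 3 runs day 8 to 8 + 3 = day 11.
For task 4: task 3 (finishes day 11); task 2 (finishes day 5, plus 1-day gap → day 6). Taking the maximum gives a start of day 11, and it finishes at 11 + 10 = day 21.
After task 4 (finishes day 21), task 5 can start at day 21 and finishes at day 27.
Task 6 cannot begin until task 5 (finishes day 27). It runs from day 27 to 27 + 10 = day 37.

37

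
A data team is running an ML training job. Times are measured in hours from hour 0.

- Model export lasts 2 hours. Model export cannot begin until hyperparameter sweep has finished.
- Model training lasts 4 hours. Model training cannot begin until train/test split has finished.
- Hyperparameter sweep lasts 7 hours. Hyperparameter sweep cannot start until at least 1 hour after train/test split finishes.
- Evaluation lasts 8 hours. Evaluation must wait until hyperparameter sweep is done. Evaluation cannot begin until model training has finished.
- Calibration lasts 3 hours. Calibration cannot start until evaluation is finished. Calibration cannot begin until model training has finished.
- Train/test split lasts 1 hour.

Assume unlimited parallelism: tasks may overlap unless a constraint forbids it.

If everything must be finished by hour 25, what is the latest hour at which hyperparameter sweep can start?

7

Nothing follows calibration; the deadline of hour 25 is its only limit. It must start by 25 − 3 = hour 22.
Evaluation has to be done before calibration (must start by hour 22). That means finishing by hour 22, i.e. starting by 22 − 8 = hour 14.
Model export has no dependents, so it just needs to finish by hour 25. Starting by 25 − 2 = hour 23 achieves that.
Hyperparameter sweep must finish in time for evaluation (must start by hour 14); model export (must start by hour 23). The tightest is hour 14, so hyperparameter sweep must start by 14 − 7 = hour 7.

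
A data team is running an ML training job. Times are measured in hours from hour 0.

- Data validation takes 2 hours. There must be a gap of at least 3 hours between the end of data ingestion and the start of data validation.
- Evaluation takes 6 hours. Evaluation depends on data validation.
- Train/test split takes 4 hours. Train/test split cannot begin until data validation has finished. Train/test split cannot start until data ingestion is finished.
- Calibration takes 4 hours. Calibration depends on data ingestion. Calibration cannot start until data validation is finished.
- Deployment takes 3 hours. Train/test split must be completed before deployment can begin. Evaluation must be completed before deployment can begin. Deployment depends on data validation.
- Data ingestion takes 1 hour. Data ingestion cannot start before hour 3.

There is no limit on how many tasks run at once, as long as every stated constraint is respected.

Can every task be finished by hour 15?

After its own release at hour 3, data ingestion can start at hour 3 and finishes at hour 4.
Data validation cannot begin until data ingestion (finishes hour 4, plus 3-hour gap → hour 7). It runs from hour 7 to 7 + 2 = hour 9.
Calibration needs all of data ingestion (finishes hour 4); data validation (finishes hour 9). That puts its earliest start at hour 9; it finishes at 9 + 4 = hour 13.
After data validation (finishes hour 9), evaluation can start at hour 9 and finishes at hour 15.
Train/test split cannot start until data validation (finishes hour 9); data ingestion (finishes hour 4). The controlling bound is hour 9, so train/test split finishes at 9 + 4 = hour 13.
Deployment has to wait for train/test split (finishes hour 13); evaluation (finishes hour 15); data validation (finishes hour 9). The latest of these is hour 15, so deployment runs hour 15 to 15 + 3 = hour 18.
The earliest everything can be done is hour 18, which is after the deadline of 15, so it is not possible.

No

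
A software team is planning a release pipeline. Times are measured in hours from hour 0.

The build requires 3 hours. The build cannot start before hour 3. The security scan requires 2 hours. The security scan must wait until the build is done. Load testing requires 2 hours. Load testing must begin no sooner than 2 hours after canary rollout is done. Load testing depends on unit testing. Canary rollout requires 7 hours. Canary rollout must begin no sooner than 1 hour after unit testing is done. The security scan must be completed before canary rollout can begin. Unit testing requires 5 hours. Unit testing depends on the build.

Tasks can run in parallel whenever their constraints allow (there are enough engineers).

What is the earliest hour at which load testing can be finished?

The build waits on its own release at hour 3, so it starts at hour 3 and finishes at 3 + 3 = hour 6.
The security scan waits on the build (finishes hour 6), so it starts at hour 6 and finishes at 6 + 2 = hour 8.
Unit testing waits on the build (finishes hour 6), so it starts at hour 6 and finishes at 6 + 5 = hour 11.
Canary rollout needs all of unit testing (finishes hour 11, plus 1-hour gap → hour 12); the security scan (finishes hour 8). That puts its earliest start at hour 12; it finishes at 12 + 7 = hour 19.
Load testing has to wait for canary rollout (finishes hour 19, plus 2-hour gap → hour 21); unit testing (finishes hour 11). The latest of these is hour 21, so load testing runs hour 21 to 21 + 2 = hour 23.

23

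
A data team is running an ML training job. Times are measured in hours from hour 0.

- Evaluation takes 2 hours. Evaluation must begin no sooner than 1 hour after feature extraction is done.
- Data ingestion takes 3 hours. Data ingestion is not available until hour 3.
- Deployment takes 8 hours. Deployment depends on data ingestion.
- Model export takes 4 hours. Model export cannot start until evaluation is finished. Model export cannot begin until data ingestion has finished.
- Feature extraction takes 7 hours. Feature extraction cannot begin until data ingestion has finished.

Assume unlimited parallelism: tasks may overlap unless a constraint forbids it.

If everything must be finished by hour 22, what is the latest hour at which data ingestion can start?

Nothing follows model export; the deadline of hour 22 is its only limit. It must start by 22 − 4 = hour 18.
Evaluation must finish before model export (must start by hour 18). With a 2-hour duration, evaluation must start by 18 − 2 = hour 16.
Feature extraction feeds into evaluation (must start by hour 16, minus 1-hour gap → hour 15); so feature extraction must finish by hour 15 and therefore start by hour 8.
Nothing follows deployment; the deadline of hour 22 is its only limit. It must start by 22 − 8 = hour 14.
Data ingestion must finish in time for feature extraction (must start by hour 8); model export (must start by hour 18); deployment (must start by hour 14). The tightest is hour 8, so data ingestion must start by 8 − 3 = hour 5.

5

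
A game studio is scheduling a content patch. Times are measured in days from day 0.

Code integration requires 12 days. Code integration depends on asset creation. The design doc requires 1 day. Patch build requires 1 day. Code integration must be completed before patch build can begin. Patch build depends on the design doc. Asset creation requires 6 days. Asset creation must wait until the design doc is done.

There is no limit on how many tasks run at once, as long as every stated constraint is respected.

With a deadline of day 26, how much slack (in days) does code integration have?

6

The design doc can start immediately at day 0; it finishes at day 1.
After the design doc (finishes day 1), asset creation can start at day 1 and finishes at day 7.
Code integration waits on asset creation (finishes day 7), so it starts at day 7 and finishes at 7 + 12 = day 19.

Working backward from the deadline:
Patch build must finish by day 26; it takes 1 day, so it must start by 26 − 1 = day 25.
Since patch build (must start by day 25) depends on it, code integration must finish by day 25. Backing off its 12-day duration gives a latest start of day 13.
So code integration can start as early as day 7 and as late as day 13, giving 13 − 7 = 6 days of slack.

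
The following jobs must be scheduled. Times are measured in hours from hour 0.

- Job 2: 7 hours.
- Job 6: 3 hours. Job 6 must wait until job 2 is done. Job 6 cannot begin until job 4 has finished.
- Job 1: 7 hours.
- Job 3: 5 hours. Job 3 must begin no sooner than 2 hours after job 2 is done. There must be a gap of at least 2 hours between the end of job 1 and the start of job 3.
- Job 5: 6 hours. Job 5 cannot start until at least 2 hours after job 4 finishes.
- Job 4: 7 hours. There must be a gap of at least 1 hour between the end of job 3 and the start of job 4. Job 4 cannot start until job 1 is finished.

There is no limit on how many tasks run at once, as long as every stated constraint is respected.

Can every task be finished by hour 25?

No

Job 2 can start immediately at hour 0; it finishes at hour 7.
Job 1 has no prerequisites, so it starts at hour 0 and finishes at hour 7.
For job 3: job 2 (finishes hour 7, plus 2-hour gap → hour 9); job 1 (finishes hour 7, plus 2-hour gap → hour 9). Taking the maximum gives a start of hour 9, and it finishes at 9 + 5 = hour 14.
For job 4: job 3 (finishes hour 14, plus 1-hour gap → hour 15); job 1 (finishes hour 7). Taking the maximum gives a start of hour 15, and it finishes at 15 + 7 = hour 22.
Job 6 has to wait for job 2 (finishes hour 7); job 4 (finishes hour 22). The latest of these is hour 22, so job 6 runs hour 22 to 22 + 3 = hour 25.
After job 4 (finishes hour 22, plus 2-hour gap → hour 24), job 5 can start at hour 24 and finishes at hour 30.
The earliest everything can be done is hour 30, which is after the deadline of 25, so it is not possible.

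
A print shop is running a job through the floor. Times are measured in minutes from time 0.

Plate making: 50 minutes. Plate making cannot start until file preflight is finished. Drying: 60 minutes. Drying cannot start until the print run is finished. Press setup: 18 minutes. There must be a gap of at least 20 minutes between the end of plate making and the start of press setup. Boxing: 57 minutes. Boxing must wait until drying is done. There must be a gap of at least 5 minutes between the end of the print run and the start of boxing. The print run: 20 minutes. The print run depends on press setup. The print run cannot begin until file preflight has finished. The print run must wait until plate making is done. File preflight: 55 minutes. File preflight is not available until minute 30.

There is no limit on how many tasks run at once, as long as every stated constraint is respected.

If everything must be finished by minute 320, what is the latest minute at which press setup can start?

Nothing follows boxing; the deadline of minute 320 is its only limit. It must start by 320 − 57 = minute 263.
Drying feeds into boxing (must start by minute 263); so drying must finish by minute 263 and therefore start by minute 203.
The print run feeds drying (must start by minute 203); boxing (must start by minute 263, minus 5-minute gap → minute 258). Taking the minimum, the print run must finish by minute 203 and start by 203 − 20 = minute 183.
Press setup has to be done before the print run (must start by minute 183). That means finishing by minute 183, i.e. starting by 183 − 18 = minute 165.

165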